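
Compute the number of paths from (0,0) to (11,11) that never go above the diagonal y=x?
Counted by the Catalan number C_11: C_11 = C(22,11)/(11+1) = 705,432/12 = 58,786.

Answer: 58,786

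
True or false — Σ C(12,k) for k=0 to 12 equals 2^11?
False

Binomial theorem: Σ C(12,k) = (1+1)^12 = 2^12 = 4,096; RHS 2^11 = 2,048.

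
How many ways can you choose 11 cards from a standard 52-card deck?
C(52,11) = 60,403,728,840.
Final answer: 60,403,728,840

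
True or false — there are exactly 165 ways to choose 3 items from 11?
True

C(11,3) = 165.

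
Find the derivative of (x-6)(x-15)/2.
(2x - 21)/2

d/dx[(x-6)(x-15)] = (x-15) + (x-6) = 2x - 21. Dividing by 2 gives (2x - 21)/2.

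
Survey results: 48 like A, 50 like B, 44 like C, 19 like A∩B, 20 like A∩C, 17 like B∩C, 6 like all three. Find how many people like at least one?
92

Solution: |A∪B∪C| = 48+50+44-19-20-17+6 = 92.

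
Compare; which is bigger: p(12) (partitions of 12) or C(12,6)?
C(12,6)

Pentagonal recurrence p(n) = p(n−1) + p(n−2) − p(n−5) − p(n−7) + …: p(12) = p(11) + p(10) − p(7) − p(5) + p(0) = 56 + 42 − 15 − 7 + 1 = 77; C(12,6) = 924.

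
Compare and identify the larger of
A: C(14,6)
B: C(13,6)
A=C(14,6)=3,003, B=C(13,6)=1,716.

Answer: A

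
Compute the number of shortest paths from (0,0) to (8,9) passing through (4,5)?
8,820

Explanation: To (4,5): C(9,4)=126. From there: C(8,4)=70. Total: 8,820.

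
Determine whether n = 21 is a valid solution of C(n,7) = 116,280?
C(21,7) = 21·20·19·18·17·16·15/7! = 586,051,200/5,040 = 116,280, which equals 116,280.

Answer: Yes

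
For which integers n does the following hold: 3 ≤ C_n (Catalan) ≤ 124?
3, 4, 5

Reasoning: C_2=2; C_3=5; C_4=14; C_5=42; C_6=132. So valid n = 3, 4, 5.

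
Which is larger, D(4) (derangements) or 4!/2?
4!/2

Explanation: D(4) = (4-1)·[D(3) + D(2)] = 3·[2 + 1] = 9; 4!/2 = 24/2 = 12.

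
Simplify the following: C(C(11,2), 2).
1,485
C(11,2) = 55, then C(55, 2) = 1,485.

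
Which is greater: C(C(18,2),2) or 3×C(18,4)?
C(C(18,2),2)

Solution: C(C(18,2),2)=11,628, 3×C(18,4)=9,180.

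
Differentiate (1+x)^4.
4(1+x)^3

Explanation: Using the power rule: d/dx (1+x)^4 = 4(1+x)^{3}.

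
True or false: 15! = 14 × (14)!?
False

Reasoning: 15! = 15 × 14! = 1,307,674,368,000, but 14 × 14! = 1,220,496,076,800.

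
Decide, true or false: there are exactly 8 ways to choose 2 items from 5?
False

Solution: C(5,2) = 10 ≠ 8.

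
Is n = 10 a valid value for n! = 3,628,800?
Yes
10! = 10·9! = 10·362,880 = 3,628,800, which equals 3,628,800.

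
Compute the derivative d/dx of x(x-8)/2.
(2x - 8)/2

Explanation: d/dx[(x-0)(x-8)] = (x-8) + (x-0) = 2x - 8. Dividing by 2 gives (2x - 8)/2.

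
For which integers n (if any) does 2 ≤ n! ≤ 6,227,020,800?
n! is strictly increasing; 2! = 2 and 13! = 6,227,020,800, so valid n = 2, 3, 4, 5, 6, 7, 8, 9, 10, 11, 12, 13.

Answer: 2, 3, 4, 5, 6, 7, 8, 9, 10, 11, 12, 13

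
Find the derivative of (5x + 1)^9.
45(5x + 1)^8

Solution: Chain rule: 9(5x+1)^{8} × 5 = 45(5x+1)^{8}.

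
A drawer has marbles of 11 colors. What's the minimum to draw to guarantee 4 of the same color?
Worst case: 3 of each = 33. One more: 34.

Answer: 34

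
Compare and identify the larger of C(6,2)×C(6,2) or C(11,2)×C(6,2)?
C(11,2)×C(6,2)

Solution: C(6,2)×C(6,2)=225, C(11,2)×C(6,2)=825.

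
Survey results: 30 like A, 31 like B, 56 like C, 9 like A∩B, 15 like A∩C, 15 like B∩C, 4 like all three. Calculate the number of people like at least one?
82

Reasoning: |A∪B∪C| = 30+31+56-9-15-15+4 = 82.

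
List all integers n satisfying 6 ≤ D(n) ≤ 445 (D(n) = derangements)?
4, 5, 6
Using D(n) = (n−1)[D(n−1) + D(n−2)] with D(1)=0, D(2)=1: D(3)=2; D(4)=9; D(5)=44; D(6)=265; D(7)=1,854. So valid n = 4, 5, 6.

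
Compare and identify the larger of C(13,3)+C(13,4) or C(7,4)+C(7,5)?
First=1,001, Second=56.

Answer: C(13,3)+C(13,4)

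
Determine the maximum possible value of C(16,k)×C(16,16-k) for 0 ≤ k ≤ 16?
165,636,900

Reasoning: C(16,k)·C(16,16-k) = C(16,k)², maximised at the centre k = 8: C(16,8)² = 165,636,900.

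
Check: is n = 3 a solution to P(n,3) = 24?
No

Explanation: P(3,3) = 3·2·1 = 6, which does not equal 24.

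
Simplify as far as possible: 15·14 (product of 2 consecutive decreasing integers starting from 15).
210

Solution: This is P(15,2) = 15!/(13)! = 210.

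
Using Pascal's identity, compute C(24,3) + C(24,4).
12,650
C(24,3) + C(24,4) = C(25,4) = 12,650.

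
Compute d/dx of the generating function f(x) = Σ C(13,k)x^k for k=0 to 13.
Term-by-term differentiation gives Σ k·C(13,k)x^{k-1} for k=1 to 13.

Answer: Σ k·C(13,k)x^(k-1) for k=1 to 13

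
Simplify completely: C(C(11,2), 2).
1,485

Explanation: C(11,2) = 55, then C(55, 2) = 1,485.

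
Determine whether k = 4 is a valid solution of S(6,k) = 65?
S(6,4) = 4·S(5,4) + S(5,3) = 4·10 + 25 = 65, which equals 65.
Final answer: Yes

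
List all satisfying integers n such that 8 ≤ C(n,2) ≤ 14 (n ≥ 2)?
C(4,2)=6; C(5,2)=10; C(6,2)=15. So valid n = 5.

Answer: 5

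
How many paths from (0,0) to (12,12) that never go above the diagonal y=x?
208,012
Counted by the Catalan number C_12: C_12 = C(24,12)/(12+1) = 2,704,156/13 = 208,012.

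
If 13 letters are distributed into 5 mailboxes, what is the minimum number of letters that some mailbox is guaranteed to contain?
3

Solution: Pigeonhole: ⌈13/5⌉ = 3.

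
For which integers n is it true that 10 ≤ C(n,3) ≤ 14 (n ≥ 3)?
C(4,3)=4; C(5,3)=10; C(6,3)=20. So valid n = 5.
Final answer: 5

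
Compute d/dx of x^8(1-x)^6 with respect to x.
8x^7(1-x)^6 - 6x^8(1-x)^5

Reasoning: Product rule: 8x^{7}(1-x)^{6} + x^8·(-6)(1-x)^{5}.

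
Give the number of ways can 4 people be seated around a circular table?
6

Working:
Circular arrangements: (4-1)! = 6.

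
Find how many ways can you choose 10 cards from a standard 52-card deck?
15,820,024,220

Solution: C(52,10) = 15,820,024,220.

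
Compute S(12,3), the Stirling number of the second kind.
86,526

Working:
Using the Stirling recurrence: S(n,k) = k·S(n-1,k) + S(n-1,k-1)
S(12,3) = 3·S(11,3) + S(11,2)
         = 3·28501 + 1023
         = 85503 + 1023
         = 86,526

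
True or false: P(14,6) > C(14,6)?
True

Solution: P(14,6) = 2,162,160 and C(14,6) = 3,003; P(n,r) = r! × C(n,r) so P > C whenever r ≥ 2.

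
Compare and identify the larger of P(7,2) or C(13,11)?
C(13,11)

Working:
P(7,2)=42, C(13,11)=78.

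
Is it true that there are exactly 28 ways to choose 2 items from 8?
True
C(8,2) = 28.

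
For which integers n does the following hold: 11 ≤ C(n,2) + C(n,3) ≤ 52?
5, 6
C(4,2)+C(4,3)=10; C(5,2)+C(5,3)=20; C(6,2)+C(6,3)=35; C(7,2)+C(7,3)=56. So valid n = 5, 6.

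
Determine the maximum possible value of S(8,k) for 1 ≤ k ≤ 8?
Row S(8,k) for k = 1..8 (via S(n,k) = k·S(n−1,k) + S(n−1,k−1)): 1, 127, 966, 1,701, 1,050, 266, 28, 1. The row is unimodal; maximum at k = 4: 1,701.
Final answer: 1,701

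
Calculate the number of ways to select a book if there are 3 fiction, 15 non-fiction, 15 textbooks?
33

Working:
By the addition principle: 3 + 15 + 15 = 33.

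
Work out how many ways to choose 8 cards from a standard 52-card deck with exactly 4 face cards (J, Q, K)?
12 face cards and 40 non-face cards: C(12,4) × C(40,4) = 495 × 91,390 = 45,238,050.

Answer: 45,238,050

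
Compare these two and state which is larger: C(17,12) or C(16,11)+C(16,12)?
Equal

Reasoning: By Pascal's identity: C(17,12) = C(16,11)+C(16,12) = 6,188. Equal.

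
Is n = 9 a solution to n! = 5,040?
9! = 9·8! = 9·40,320 = 362,880, which does not equal 5,040.
Final answer: No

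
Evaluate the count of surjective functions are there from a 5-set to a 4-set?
240
Onto functions = 4! × S(5,4)
First compute S(5,4) via recurrence:
Using the Stirling recurrence: S(n,k) = k·S(n-1,k) + S(n-1,k-1)
S(5,4) = 4·S(4,4) + S(4,3)
         = 4·1 + 6
         = 4 + 6
         = 10
Then: 24 × 10 = 240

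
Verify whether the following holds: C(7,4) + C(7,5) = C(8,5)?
Pascal's identity: LHS = 35 + 21 = 56; RHS = C(8,5) = 56. Both sides agree, so the statement holds.
Final answer: True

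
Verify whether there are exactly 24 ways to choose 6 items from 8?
False

C(8,6) = 28 ≠ 24.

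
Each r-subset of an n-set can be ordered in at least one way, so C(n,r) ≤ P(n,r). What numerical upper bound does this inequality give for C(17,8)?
P(17,8) = 17·16·15·14·13·12·11·10 = 980,179,200, so C(17,8) ≤ 980,179,200. (The bound is loose by a factor of 8! = 40,320: C(17,8) = 980,179,200/40,320 = 24,310.)
Final answer: 980,179,200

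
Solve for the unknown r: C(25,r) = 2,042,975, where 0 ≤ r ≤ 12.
9
C(25,r) is increasing for 0 ≤ r ≤ 12. Stepping up (C(25,r+1) = C(25,r)·(25−r)/(r+1)): C(25,1) = 25, C(25,2) = 300, C(25,3) = 2,300, C(25,4) = 12,650, C(25,5) = 53,130, C(25,6) = 177,100, C(25,7) = 480,700, C(25,8) = 1,081,575, C(25,9) = 2,042,975 ✓. So r = 9.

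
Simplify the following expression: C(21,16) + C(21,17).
26,334

By Pascal's identity: C(22,17) = 26,334.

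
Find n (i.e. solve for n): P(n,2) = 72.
P(n,2) = n(n−1) is increasing in n; n(n−1) ≈ (n−0.5)^2 = 72 gives n ≈ 9.0. Check: P(7,2) = 42, P(8,2) = 56, P(9,2) = 72 ✓. So n = 9.

Answer: 9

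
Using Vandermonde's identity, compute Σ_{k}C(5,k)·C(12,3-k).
680

= C(5+12,3) = C(17,3) = 680.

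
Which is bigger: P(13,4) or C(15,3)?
P(13,4)=17,160, C(15,3)=455.

Answer: P(13,4)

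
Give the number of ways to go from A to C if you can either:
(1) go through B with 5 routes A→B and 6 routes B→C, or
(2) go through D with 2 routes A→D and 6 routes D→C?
Route via B: 5×6=30. Route via D: 2×6=12. Total: 42.
Final answer: 42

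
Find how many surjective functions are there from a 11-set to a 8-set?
479,001,600

Solution: Onto functions = 8! × S(11,8)
First compute S(11,8) via recurrence:
Using the Stirling recurrence: S(n,k) = k·S(n-1,k) + S(n-1,k-1)
S(11,8) = 8·S(10,8) + S(10,7)
         = 8·750 + 5880
         = 6000 + 5880
         = 11,880
Then: 40320 × 11880 = 479,001,600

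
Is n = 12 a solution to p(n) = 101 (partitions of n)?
No

Reasoning: Pentagonal recurrence p(n) = p(n−1) + p(n−2) − p(n−5) − p(n−7) + …: p(12) = p(11) + p(10) − p(7) − p(5) + p(0) = 56 + 42 − 15 − 7 + 1 = 77, which does not equal 101.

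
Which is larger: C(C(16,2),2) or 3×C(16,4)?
C(C(16,2),2)

Reasoning: C(C(16,2),2)=7,140, 3×C(16,4)=5,460.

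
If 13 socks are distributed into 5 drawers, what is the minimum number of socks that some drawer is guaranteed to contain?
3

Explanation: Pigeonhole: ⌈13/5⌉ = 3.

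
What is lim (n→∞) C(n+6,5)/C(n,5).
1

Both numerator and denominator grow as n^5/5! for large n, so the ratio → 1.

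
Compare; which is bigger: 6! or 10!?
10!

6!=720, 10!=3,628,800. 10! > 6!.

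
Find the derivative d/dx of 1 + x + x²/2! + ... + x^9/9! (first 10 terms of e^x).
1 + x + x²/2! + ... + x^8/8!

Solution: Differentiating term by term gives the first 9 terms of e^x.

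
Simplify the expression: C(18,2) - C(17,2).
17
C(18,2) - C(17,2) = C(17,1) = 17.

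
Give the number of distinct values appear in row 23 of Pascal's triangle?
12
Row 23 has entries C(23,0)..C(23,23); by symmetry C(23,k)=C(23,23-k), giving 12 distinct values.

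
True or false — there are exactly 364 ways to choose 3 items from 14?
True

Solution: C(14,3) = 364.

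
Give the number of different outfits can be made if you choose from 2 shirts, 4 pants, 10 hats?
80

Solution: By the multiplication principle: 2 × 4 × 10 = 80.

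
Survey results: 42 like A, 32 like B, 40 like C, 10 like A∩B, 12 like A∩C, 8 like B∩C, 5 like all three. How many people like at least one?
89

Working:
|A∪B∪C| = 42+32+40-10-12-8+5 = 89.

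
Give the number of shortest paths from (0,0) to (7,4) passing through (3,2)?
To (3,2): C(5,3)=10. From there: C(6,4)=15. Total: 150.

Answer: 150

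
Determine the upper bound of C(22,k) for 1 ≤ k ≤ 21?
705,432
C(22,k) is maximised at the centre of the row: C(22,11) = 705,432.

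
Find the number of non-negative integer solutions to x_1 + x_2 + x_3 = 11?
78
C(11+3-1, 3-1) = 78.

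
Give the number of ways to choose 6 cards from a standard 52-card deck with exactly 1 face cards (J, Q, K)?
7,896,096
12 face cards and 40 non-face cards: C(12,1) × C(40,5) = 12 × 658,008 = 7,896,096.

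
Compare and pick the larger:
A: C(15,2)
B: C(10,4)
B

Solution: A=C(15,2)=105, B=C(10,4)=210.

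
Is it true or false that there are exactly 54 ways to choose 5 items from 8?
False
C(8,5) = 56 ≠ 54.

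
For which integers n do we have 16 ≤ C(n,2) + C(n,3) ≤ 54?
5, 6

Working:
C(4,2)+C(4,3)=10; C(5,2)+C(5,3)=20; C(6,2)+C(6,3)=35; C(7,2)+C(7,3)=56. So valid n = 5, 6.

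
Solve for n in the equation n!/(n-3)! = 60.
5
n!/(n-3)! = n×(n-1)×(n-2), a product of 3 consecutive integers ≈ (n−1)^3. 60^(1/3) + 1 ≈ 4.9; check n = 5: 5×4×3 = 60 ✓. So n = 5.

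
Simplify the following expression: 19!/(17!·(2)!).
171

Solution: This is C(19,17) = 171.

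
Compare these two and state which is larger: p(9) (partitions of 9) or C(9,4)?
C(9,4)

Explanation: Pentagonal recurrence p(n) = p(n−1) + p(n−2) − p(n−5) − p(n−7) + …: p(9) = p(8) + p(7) − p(4) − p(2) = 22 + 15 − 5 − 2 = 30; C(9,4) = 126.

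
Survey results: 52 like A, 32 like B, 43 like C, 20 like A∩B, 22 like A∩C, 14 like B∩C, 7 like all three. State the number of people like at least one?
78

|A∪B∪C| = 52+32+43-20-22-14+7 = 78.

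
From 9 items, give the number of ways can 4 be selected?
126

C(9,4) = 9! / (4! × (9-4)!)
         = 9! / (4! × 5!)
         = 126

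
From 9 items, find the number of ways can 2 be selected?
36

Reasoning: C(9,2) = 9! / (2! × (9-2)!)
         = 9! / (2! × 7!)
         = 36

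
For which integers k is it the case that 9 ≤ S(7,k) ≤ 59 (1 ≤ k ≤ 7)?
6

Explanation: S(7,1)=1; S(7,2)=63; S(7,3)=301; S(7,4)=350; S(7,5)=140; S(7,6)=21; S(7,7)=1. So valid k = 6.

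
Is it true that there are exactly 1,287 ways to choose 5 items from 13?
True

Reasoning: C(13,5) = 1,287.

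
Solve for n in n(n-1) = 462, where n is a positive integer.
22

Working:
n² − n − 462 = 0, so n = (1 ± √(1 + 4·462))/2 = (1 ± √1,849)/2 = (1 ± 43)/2, i.e. n = 22 or n = -21. Taking the positive root, n = 22 (check: 22×21 = 462).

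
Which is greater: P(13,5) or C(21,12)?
C(21,12)

Solution: P(13,5)=154,440, C(21,12)=293,930.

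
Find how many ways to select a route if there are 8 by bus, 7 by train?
15

Reasoning: By the addition principle: 8 + 7 = 15.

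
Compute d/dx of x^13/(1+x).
(13x^12(1+x) - x^13)/(1+x)²

Quotient rule: [13x^{12}(1+x) - x^13]/(1+x)².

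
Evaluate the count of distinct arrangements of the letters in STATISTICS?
Word has 10 letters (S=3, T=3, A=1, I=2, C=1). Arrangements: 10!/Π(k!) = 50,400.

Answer: 50,400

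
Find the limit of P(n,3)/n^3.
1
P(n,3) = n(n-1)(n-2) ≈ n^3 for large n. Limit = 1.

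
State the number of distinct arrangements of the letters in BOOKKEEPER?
Word has 10 letters (B=1, O=2, K=2, E=3, P=1, R=1). Arrangements: 10!/Π(k!) = 151,200.
Final answer: 151,200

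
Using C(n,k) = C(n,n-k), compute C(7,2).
C(7,2) = C(7,5) = 21.
Final answer: 21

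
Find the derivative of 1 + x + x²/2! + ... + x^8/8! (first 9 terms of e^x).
1 + x + x²/2! + ... + x^7/7!

Solution: Differentiating term by term gives the first 8 terms of e^x.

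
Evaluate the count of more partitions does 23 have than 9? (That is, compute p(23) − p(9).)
1,225

Reasoning: Pentagonal recurrence p(n) = p(n−1) + p(n−2) − p(n−5) − p(n−7) + …: p(23) = p(22) + p(21) − p(18) − p(16) + p(11) + p(8) − p(1) = 1,002 + 792 − 385 − 231 + 56 + 22 − 1 = 1,255.
p(9) = p(8) + p(7) − p(4) − p(2) = 22 + 15 − 5 − 2 = 30.
Difference = 1,255 − 30 = 1,225.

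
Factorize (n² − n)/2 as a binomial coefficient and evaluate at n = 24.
C(n,2); C(24,2) = 276

Solution: (n² − n)/2 = n(n−1)/2 = C(n,2). At n = 24: C(24,2) = 276.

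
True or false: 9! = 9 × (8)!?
True

Reasoning: By definition n! = n × (n-1)!, so 9! = 9 × 8!.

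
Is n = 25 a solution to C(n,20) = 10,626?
C(25,20) = 25·24·23·22·21·20·19·18·17·16·15·14·13·12·11·10·9·8·7·6/20! = 129,260,083,694,424,883,200,000/2,432,902,008,176,640,000 = 53,130, which does not equal 10,626.

Answer: No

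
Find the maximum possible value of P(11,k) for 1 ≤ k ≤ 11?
39,916,800

Solution: P(11,k) increases in k, so maximum at k = 11: 11! = 39,916,800.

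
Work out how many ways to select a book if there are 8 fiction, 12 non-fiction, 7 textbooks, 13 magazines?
By the addition principle: 8 + 12 + 7 + 13 = 40.

Answer: 40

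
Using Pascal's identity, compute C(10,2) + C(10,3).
165

Solution: C(10,2) + C(10,3) = C(11,3) = 165.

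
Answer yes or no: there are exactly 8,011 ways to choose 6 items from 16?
No

Solution: C(16,6) = 8,008 ≠ 8011.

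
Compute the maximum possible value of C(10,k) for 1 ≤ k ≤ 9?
252

Solution: C(10,k) is maximised at the centre of the row: C(10,5) = 252.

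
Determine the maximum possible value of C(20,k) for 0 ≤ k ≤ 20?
184,756

Explanation: Maximum at k = 10: C(20,10) = 184,756.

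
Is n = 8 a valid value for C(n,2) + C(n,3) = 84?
C(8,2) + C(8,3) = 28 + 56 = 84, which equals 84.

Answer: Yes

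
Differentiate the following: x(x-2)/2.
d/dx[(x-0)(x-2)] = (x-2) + (x-0) = 2x - 2. Dividing by 2 gives (2x - 2)/2.

Answer: (2x - 2)/2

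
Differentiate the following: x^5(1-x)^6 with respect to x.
5x^4(1-x)^6 - 6x^5(1-x)^5

Explanation: Product rule: 5x^{4}(1-x)^{6} + x^5·(-6)(1-x)^{5}.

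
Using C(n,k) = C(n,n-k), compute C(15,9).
5,005
C(15,9) = C(15,6) = 5,005.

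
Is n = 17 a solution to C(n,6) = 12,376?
Yes

Solution: C(17,6) = 17·16·15·14·13·12/6! = 8,910,720/720 = 12,376, which equals 12,376.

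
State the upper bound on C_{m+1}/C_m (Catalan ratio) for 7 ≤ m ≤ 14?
29/8

Reasoning: C_{m+1}/C_m = 2(2m+1)/(m+2), which increases with m. Maximum at m = 14: 2·29/16 = 29/8.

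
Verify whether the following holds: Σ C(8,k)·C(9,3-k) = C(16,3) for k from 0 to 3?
False

Working:
Vandermonde's identity gives C(17,3) = 680; RHS C(16,3) = 560.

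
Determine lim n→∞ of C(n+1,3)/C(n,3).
1
Both numerator and denominator grow as n^3/3! for large n, so the ratio → 1.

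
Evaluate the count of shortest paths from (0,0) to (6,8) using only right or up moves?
3,003

Choose 6 rights from 14 moves: C(14,6) = 3,003.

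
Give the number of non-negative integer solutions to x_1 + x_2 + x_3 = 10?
66

C(10+3-1, 3-1) = 66.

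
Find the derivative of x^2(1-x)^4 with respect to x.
2x^1(1-x)^4 - 4x^2(1-x)^3

Explanation: Product rule: 2x^{1}(1-x)^{4} + x^2·(-4)(1-x)^{3}.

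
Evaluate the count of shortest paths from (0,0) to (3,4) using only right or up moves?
35

Choose 3 rights from 7 moves: C(7,3) = 35.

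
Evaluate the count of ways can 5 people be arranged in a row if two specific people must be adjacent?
48

Reasoning: Treat pair as unit: (5-1)! arrangements × 2 internal orders = 48.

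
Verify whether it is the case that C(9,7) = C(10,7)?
False

LHS = C(9,7) = 36; RHS = C(10,7) = 120. 36 ≠ 120, so the statement does not hold.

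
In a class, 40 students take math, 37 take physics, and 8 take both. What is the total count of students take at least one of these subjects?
69

Reasoning: |A∪B| = |A|+|B|-|A∩B| = 40+37-8 = 69.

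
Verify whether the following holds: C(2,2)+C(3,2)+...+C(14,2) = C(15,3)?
True

Hockey stick identity gives Σ = C(15,3) = 455; RHS C(15,3) = 455.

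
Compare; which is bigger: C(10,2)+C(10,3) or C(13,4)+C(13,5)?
C(13,4)+C(13,5)

First=165, Second=2,002.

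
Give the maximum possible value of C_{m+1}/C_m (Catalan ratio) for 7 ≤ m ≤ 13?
18/5

Explanation: C_{m+1}/C_m = 2(2m+1)/(m+2), which increases with m. Maximum at m = 13: 2·27/15 = 18/5.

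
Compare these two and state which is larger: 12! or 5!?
12!

12!=479,001,600, 5!=120. 12! > 5!.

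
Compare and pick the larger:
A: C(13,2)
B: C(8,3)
A

Explanation: A=C(13,2)=78, B=C(8,3)=56.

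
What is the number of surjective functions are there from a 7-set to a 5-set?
16,800

Onto functions = 5! × S(7,5)
First compute S(7,5) via recurrence:
Using the Stirling recurrence: S(n,k) = k·S(n-1,k) + S(n-1,k-1)
S(7,5) = 5·S(6,5) + S(6,4)
         = 5·15 + 65
         = 75 + 65
         = 140
Then: 120 × 140 = 16,800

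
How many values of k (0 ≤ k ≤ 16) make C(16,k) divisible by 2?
Checking C(16,k) mod 2 for k = 0..16: divisible at k = 1, 2, 3, 4, 5, 6, 7, 8, 9, 10, 11, 12, 13, 14, 15. That's 15 values.
Final answer: 15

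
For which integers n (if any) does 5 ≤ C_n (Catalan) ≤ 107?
3, 4, 5

Working:
C_2=2; C_3=5; C_4=14; C_5=42; C_6=132. So valid n = 3, 4, 5.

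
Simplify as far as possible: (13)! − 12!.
5,748,019,200

Reasoning: (13)! − 12! = (13)·12! − 12! = (13−1)·12! = 12·12! = 5,748,019,200.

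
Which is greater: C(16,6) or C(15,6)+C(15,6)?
C(15,6)+C(15,6)

Explanation: C(16,6)=8,008; C(15,6)+C(15,6)=5,005+5,005=10,010.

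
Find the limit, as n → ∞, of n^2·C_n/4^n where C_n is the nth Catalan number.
∞

Working:
C_n ~ 4^n/(n^(3/2)√π), so n^2·C_n/4^n ~ n^(2 − 3/2)/√π → ∞.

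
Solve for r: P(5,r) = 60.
3

Working:
P(5,r) = 5·4·…·(5−r+1), a product of r factors. Multiplying down from 5: 5 = 5; 5·4 = 20; 5·4·3 = 60 ✓ (3 factors). So r = 3.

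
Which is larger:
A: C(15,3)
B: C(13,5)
B

Working:
A=C(15,3)=455, B=C(13,5)=1,287.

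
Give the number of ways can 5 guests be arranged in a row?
120

Reasoning: Arrangements of 5 distinct objects: 5! = 120.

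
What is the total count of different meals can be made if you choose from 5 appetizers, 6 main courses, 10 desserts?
300

Working:
By the multiplication principle: 5 × 6 × 10 = 300.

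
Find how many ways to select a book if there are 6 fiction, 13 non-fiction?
19

Solution: By the addition principle: 6 + 13 = 19.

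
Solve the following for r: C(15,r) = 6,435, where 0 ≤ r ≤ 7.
C(15,r) is increasing for 0 ≤ r ≤ 7. Stepping up (C(15,r+1) = C(15,r)·(15−r)/(r+1)): C(15,1) = 15, C(15,2) = 105, C(15,3) = 455, C(15,4) = 1,365, C(15,5) = 3,003, C(15,6) = 5,005, C(15,7) = 6,435 ✓. So r = 7.

Answer: 7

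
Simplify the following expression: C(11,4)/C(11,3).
2
C(n,k+1)/C(n,k) = (n−k)/(k+1). Here (11−3)/(3+1) = 8/4 = 2.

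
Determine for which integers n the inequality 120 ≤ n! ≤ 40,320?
5, 6, 7, 8

Reasoning: n! is strictly increasing; 5! = 120 and 8! = 40,320, so valid n = 5, 6, 7, 8.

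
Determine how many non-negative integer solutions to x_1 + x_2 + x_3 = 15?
C(15+3-1, 3-1) = 136.

Answer: 136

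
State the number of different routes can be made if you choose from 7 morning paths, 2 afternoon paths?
14

Working:
By the multiplication principle: 7 × 2 = 14.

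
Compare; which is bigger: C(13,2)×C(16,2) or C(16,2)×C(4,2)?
C(13,2)×C(16,2)

Working:
C(13,2)×C(16,2)=9,360, C(16,2)×C(4,2)=720.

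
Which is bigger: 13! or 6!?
13!=6,227,020,800, 6!=720. 13! > 6!.

Answer: 13!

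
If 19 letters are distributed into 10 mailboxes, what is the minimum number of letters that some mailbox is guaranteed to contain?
2

Reasoning: Pigeonhole: ⌈19/10⌉ = 2.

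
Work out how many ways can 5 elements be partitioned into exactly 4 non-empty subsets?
10

Working:
This equals S(5,4), the Stirling number of the 2nd kind.
Using the Stirling recurrence: S(n,k) = k·S(n-1,k) + S(n-1,k-1)
S(5,4) = 4·S(4,4) + S(4,3)
         = 4·1 + 6
         = 4 + 6
         = 10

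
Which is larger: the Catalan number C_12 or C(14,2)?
C_12 = C(24,12)/(12+1) = 2,704,156/13 = 208,012; C(14,2) = 91.
Final answer: C_12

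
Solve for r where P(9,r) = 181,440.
7

Solution: P(9,r) = 9·8·…·(9−r+1), a product of r factors. Multiplying down from 9: 9 = 9; 9·8 = 72; 9·8·7 = 504; 9·8·7·6 = 3,024; 9·8·7·6·5 = 15,120; 9·8·7·6·5·4 = 60,480; 9·8·7·6·5·4·3 = 181,440 ✓ (7 factors). So r = 7.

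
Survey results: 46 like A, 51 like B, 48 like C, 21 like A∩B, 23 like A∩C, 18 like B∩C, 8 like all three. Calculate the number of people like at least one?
91

Solution: |A∪B∪C| = 46+51+48-21-23-18+8 = 91.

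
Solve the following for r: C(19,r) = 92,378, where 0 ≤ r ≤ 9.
9

C(19,r) is increasing for 0 ≤ r ≤ 9. Stepping up (C(19,r+1) = C(19,r)·(19−r)/(r+1)): C(19,1) = 19, C(19,2) = 171, C(19,3) = 969, C(19,4) = 3,876, C(19,5) = 11,628, C(19,6) = 27,132, C(19,7) = 50,388, C(19,8) = 75,582, C(19,9) = 92,378 ✓. So r = 9.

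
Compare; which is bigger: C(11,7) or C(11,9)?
C(11,7)

Working:
C(11,7)=330, C(11,9)=55.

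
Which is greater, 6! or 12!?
12!

Explanation: 6!=720, 12!=479,001,600. 12! > 6!.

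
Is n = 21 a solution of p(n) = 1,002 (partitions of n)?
Pentagonal recurrence p(n) = p(n−1) + p(n−2) − p(n−5) − p(n−7) + …: p(21) = p(20) + p(19) − p(16) − p(14) + p(9) + p(6) = 627 + 490 − 231 − 135 + 30 + 11 = 792, which does not equal 1,002.

Answer: No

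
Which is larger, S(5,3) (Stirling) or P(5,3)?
P(5,3)

Solution: S(5,3) = 3·S(4,3) + S(4,2) = 3·6 + 7 = 25; P(5,3) = 60.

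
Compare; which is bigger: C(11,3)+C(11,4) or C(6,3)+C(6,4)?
C(11,3)+C(11,4)

Solution: First=495, Second=35.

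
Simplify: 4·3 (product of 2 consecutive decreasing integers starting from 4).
12

Working:
This is P(4,2) = 4!/(2)! = 12.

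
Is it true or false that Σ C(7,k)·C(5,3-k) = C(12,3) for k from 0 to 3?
True

Vandermonde's identity gives C(12,3) = 220; RHS C(12,3) = 220.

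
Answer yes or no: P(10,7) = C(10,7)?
No
P(10,7) = 604,800 but C(10,7) = 120; they differ by a factor of 7! = 5040, so the statement does not hold.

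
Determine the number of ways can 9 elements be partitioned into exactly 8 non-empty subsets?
36

Working:
This equals S(9,8), the Stirling number of the 2nd kind.
Using the Stirling recurrence: S(n,k) = k·S(n-1,k) + S(n-1,k-1)
S(9,8) = 8·S(8,8) + S(8,7)
         = 8·1 + 28
         = 8 + 28
         = 36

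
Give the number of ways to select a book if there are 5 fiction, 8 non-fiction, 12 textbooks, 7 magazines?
32

Explanation: By the addition principle: 5 + 8 + 12 + 7 = 32.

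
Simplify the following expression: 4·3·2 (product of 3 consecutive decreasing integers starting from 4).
24
This is P(4,3) = 4!/(1)! = 24.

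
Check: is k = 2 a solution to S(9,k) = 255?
Yes

Reasoning: S(9,2) = 2·S(8,2) + S(8,1) = 2·127 + 1 = 255, which equals 255.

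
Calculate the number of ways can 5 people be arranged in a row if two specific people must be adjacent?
48
Treat pair as unit: (5-1)! arrangements × 2 internal orders = 48.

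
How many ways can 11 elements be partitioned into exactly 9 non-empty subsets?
1,155

Working:
This equals S(11,9), the Stirling number of the 2nd kind.
Using the Stirling recurrence: S(n,k) = k·S(n-1,k) + S(n-1,k-1)
S(11,9) = 9·S(10,9) + S(10,8)
         = 9·45 + 750
         = 405 + 750
         = 1,155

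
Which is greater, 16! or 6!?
16!

16!=20,922,789,888,000, 6!=720. 16! > 6!.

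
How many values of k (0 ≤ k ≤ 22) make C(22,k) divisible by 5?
8
Checking C(22,k) mod 5 for k = 0..22: divisible at k = 3, 4, 8, 9, 13, 14, 18, 19. That's 8 values.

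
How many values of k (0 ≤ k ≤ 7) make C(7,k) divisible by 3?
2
Checking C(7,k) mod 3 for k = 0..7: divisible at k = 2, 5. That's 2 values.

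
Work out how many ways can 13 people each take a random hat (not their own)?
2,290,792,932

Solution: Using D(n) = (n-1)[D(n-1) + D(n-2)]:
D(13) = (13-1) × [D(12) + D(11)]
      = 12 × [176214841 + 14684570]
      = 12 × 190899411
      = 2,290,792,932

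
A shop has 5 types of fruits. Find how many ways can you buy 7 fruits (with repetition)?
330

Stars and bars: C(7+5-1, 7) = C(11, 7) = 330.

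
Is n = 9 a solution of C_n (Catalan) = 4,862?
Yes

Reasoning: C_9 = C(18,9)/(9+1) = 48,620/10 = 4,862, which equals 4,862.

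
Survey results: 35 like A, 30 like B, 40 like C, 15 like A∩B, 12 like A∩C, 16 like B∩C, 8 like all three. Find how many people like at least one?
|A∪B∪C| = 35+30+40-15-12-16+8 = 70.

Answer: 70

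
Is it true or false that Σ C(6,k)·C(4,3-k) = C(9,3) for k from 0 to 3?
Vandermonde's identity gives C(10,3) = 120; RHS C(9,3) = 84.

Answer: False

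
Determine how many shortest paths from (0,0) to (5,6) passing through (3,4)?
210

Reasoning: To (3,4): C(7,3)=35. From there: C(4,2)=6. Total: 210.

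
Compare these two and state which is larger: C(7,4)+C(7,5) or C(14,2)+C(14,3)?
C(14,2)+C(14,3)

Solution: First=56, Second=455.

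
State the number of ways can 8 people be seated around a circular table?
5,040
Circular arrangements: (8-1)! = 5,040.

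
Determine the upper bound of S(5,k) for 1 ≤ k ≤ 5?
25

Reasoning: Row S(5,k) for k = 1..5 (via S(n,k) = k·S(n−1,k) + S(n−1,k−1)): 1, 15, 25, 10, 1. The row is unimodal; maximum at k = 3: 25.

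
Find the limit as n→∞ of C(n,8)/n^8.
1/40320

Solution: C(n,8) ≈ n^8/8! for large n. Limit = 1/8! = 1/40320.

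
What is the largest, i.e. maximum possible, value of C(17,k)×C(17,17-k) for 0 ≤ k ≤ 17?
C(17,k)·C(17,17-k) = C(17,k)², maximised at the centre k = 8: C(17,8)² = 590,976,100.
Final answer: 590,976,100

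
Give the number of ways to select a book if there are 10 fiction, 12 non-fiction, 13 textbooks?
By the addition principle: 10 + 12 + 13 = 35.

Answer: 35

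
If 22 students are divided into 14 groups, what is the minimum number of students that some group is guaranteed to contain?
2

Solution: Pigeonhole: ⌈22/14⌉ = 2.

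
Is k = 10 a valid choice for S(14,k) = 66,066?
S(14,10) = 10·S(13,10) + S(13,9) = 10·39,325 + 359,502 = 752,752, which does not equal 66,066.
Final answer: No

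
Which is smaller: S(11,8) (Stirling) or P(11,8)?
S(11,8)

Reasoning: S(11,8) = 8·S(10,8) + S(10,7) = 8·750 + 5,880 = 11,880; P(11,8) = 6,652,800.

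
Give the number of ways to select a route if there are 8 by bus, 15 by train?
23

Reasoning: By the addition principle: 8 + 15 = 23.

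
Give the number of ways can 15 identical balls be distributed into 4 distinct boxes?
816

Working:
C(15+4-1, 4-1) = C(18, 3) = 816.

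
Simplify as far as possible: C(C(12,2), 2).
2,145

Explanation: C(12,2) = 66, then C(66, 2) = 2,145.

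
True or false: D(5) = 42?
False
Derangements of 5 elements: D(5) = (5-1)·[D(4) + D(3)] = 4·[9 + 2] = 44.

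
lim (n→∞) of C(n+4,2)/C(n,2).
1

Reasoning: Both numerator and denominator grow as n^2/2! for large n, so the ratio → 1.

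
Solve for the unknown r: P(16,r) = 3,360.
3

Reasoning: P(16,r) = 16·15·…·(16−r+1), a product of r factors. Multiplying down from 16: 16 = 16; 16·15 = 240; 16·15·14 = 3,360 ✓ (3 factors). So r = 3.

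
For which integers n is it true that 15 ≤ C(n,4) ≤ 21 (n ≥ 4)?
6

Explanation: C(5,4)=5; C(6,4)=15; C(7,4)=35. So valid n = 6.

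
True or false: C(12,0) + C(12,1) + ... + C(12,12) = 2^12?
Binomial theorem with x = y = 1: Σ C(12,i) = (1+1)^12 = 2^12 = 4,096. The statement holds.
Final answer: True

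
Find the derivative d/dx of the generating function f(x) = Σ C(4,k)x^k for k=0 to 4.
Term-by-term differentiation gives Σ k·C(4,k)x^{k-1} for k=1 to 4.

Answer: Σ k·C(4,k)x^(k-1) for k=1 to 4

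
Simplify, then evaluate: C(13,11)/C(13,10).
3/11

Reasoning: C(n,k+1)/C(n,k) = (n−k)/(k+1). Here (13−10)/(10+1) = 3/11 = 3/11.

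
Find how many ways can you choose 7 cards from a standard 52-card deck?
133,784,560

Explanation: C(52,7) = 133,784,560.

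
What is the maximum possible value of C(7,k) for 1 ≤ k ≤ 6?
C(7,k) is maximised at the centre of the row: C(7,3) = 35.
Final answer: 35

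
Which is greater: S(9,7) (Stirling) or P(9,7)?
S(9,7) = 7·S(8,7) + S(8,6) = 7·28 + 266 = 462; P(9,7) = 181,440.
Final answer: P(9,7)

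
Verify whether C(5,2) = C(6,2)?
False

Explanation: LHS = C(5,2) = 10; RHS = C(6,2) = 15. 10 ≠ 15, so the statement does not hold.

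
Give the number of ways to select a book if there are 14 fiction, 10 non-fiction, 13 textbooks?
37
By the addition principle: 14 + 10 + 13 = 37.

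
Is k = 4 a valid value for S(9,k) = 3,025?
No

Explanation: S(9,4) = 4·S(8,4) + S(8,3) = 4·1,701 + 966 = 7,770, which does not equal 3,025.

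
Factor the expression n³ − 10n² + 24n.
n(n − 4)(n − 6)
n³ − 10n² + 24n = n(n² − 10n + 24) = n(n − 4)(n − 6).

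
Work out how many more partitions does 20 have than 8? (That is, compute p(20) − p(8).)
605

Pentagonal recurrence p(n) = p(n−1) + p(n−2) − p(n−5) − p(n−7) + …: p(20) = p(19) + p(18) − p(15) − p(13) + p(8) + p(5) = 490 + 385 − 176 − 101 + 22 + 7 = 627.
p(8) = p(7) + p(6) − p(3) − p(1) = 15 + 11 − 3 − 1 = 22.
Difference = 627 − 22 = 605.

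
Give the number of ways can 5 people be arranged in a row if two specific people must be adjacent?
Treat pair as unit: (5-1)! arrangements × 2 internal orders = 48.

Answer: 48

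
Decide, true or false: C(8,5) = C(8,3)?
True

Reasoning: Symmetry C(n,k) = C(n,n-k): C(8,5) = 56 and C(8,3) = 56. Both sides agree, so the statement holds.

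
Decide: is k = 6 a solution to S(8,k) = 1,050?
S(8,6) = 6·S(7,6) + S(7,5) = 6·21 + 140 = 266, which does not equal 1,050.

Answer: No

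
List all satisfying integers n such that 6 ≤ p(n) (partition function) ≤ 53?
Tabulating p(n) via p(n) = p(n−1) + p(n−2) − p(n−5) − p(n−7) + …: p(4)=5; p(5)=7; p(6)=11; p(7)=15; p(8)=22; p(9)=30; p(10)=42; p(11)=56. So valid n = 5, 6, 7, 8, 9, 10.

Answer: 5, 6, 7, 8, 9, 10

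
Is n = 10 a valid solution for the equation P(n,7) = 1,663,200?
No

Solution: P(10,7) = 10·9·8·7·6·5·4 = 604,800, which does not equal 1,663,200.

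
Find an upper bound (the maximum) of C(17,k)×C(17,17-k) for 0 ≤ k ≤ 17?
590,976,100

Reasoning: C(17,k)·C(17,17-k) = C(17,k)², maximised at the centre k = 8: C(17,8)² = 590,976,100.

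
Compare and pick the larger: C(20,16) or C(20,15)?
C(20,15)

C(20,16)=4,845, C(20,15)=15,504.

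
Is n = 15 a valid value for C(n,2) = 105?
C(15,2) = 15·14/2! = 210/2 = 105, which equals 105.
Final answer: Yes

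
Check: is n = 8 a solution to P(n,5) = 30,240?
No

Solution: P(8,5) = 8·7·6·5·4 = 6,720, which does not equal 30,240.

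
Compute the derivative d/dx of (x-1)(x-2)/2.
(2x - 3)/2

Solution: d/dx[(x-1)(x-2)] = (x-2) + (x-1) = 2x - 3. Dividing by 2 gives (2x - 3)/2.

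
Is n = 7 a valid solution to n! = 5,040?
Yes

Explanation: 7! = 7·6! = 7·720 = 5,040, which equals 5,040.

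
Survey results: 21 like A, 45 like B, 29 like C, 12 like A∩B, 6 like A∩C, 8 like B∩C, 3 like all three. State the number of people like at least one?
72

Working:
|A∪B∪C| = 21+45+29-12-6-8+3 = 72.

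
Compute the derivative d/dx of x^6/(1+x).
(6x^5(1+x) - x^6)/(1+x)²

Reasoning: Quotient rule: [6x^{5}(1+x) - x^6]/(1+x)².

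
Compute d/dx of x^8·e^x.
(8x^7 + x^8)e^x

Explanation: Product rule: d/dx[x^8]·e^x + x^8·d/dx[e^x] = 8x^{7}e^x + x^8e^x.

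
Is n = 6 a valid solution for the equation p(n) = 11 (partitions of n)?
Pentagonal recurrence p(n) = p(n−1) + p(n−2) − p(n−5) − p(n−7) + …: p(6) = p(5) + p(4) − p(1) = 7 + 5 − 1 = 11, which equals 11.

Answer: Yes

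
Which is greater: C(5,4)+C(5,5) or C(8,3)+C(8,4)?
First=6, Second=126.

Answer: C(8,3)+C(8,4)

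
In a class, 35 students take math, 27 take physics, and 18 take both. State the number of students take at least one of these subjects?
|A∪B| = |A|+|B|-|A∩B| = 35+27-18 = 44.
Final answer: 44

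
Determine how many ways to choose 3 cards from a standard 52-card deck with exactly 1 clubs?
9,633

Explanation: 13 clubs and 39 non-clubs: C(13,1) × C(39,2) = 13 × 741 = 9,633.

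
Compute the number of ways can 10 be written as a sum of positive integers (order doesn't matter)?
42

Pentagonal recurrence p(n) = p(n−1) + p(n−2) − p(n−5) − p(n−7) + …: p(10) = p(9) + p(8) − p(5) − p(3) = 30 + 22 − 7 − 3 = 42.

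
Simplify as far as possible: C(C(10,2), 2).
C(10,2) = 45, then C(45, 2) = 990.
Final answer: 990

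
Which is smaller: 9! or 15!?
9!

9!=362,880, 15!=1,307,674,368,000. 15! > 9!.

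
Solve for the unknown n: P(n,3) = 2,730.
15

P(n,3) = n(n−1)(n−2) is increasing in n; n(n−1)(n−2) ≈ (n−1)^3 = 2,730 gives n ≈ 15.0. Check: P(13,3) = 1,716, P(14,3) = 2,184, P(15,3) = 2,730 ✓. So n = 15.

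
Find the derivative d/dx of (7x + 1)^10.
70(7x + 1)^9

Explanation: Chain rule: 10(7x+1)^{9} × 7 = 70(7x+1)^{9}.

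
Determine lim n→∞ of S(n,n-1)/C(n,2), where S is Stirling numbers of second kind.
1

Working:
S(n,n-1) = C(n,2), so the limit is 1.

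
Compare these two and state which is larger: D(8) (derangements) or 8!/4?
D(8)

Explanation: D(8) = (8-1)·[D(7) + D(6)] = 7·[1,854 + 265] = 14,833; 8!/4 = 40,320/4 = 10,080.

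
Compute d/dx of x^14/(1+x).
(14x^13(1+x) - x^14)/(1+x)²

Solution: Quotient rule: [14x^{13}(1+x) - x^14]/(1+x)².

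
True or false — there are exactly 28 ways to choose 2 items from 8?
True

Solution: C(8,2) = 28.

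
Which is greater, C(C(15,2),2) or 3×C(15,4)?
C(C(15,2),2)

Solution: C(C(15,2),2)=5,460, 3×C(15,4)=4,095.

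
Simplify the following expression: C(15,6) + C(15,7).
By Pascal's identity: C(16,7) = 11,440.
Final answer: 11,440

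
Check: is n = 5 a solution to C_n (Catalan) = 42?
Yes

Solution: C_5 = C(10,5)/(5+1) = 252/6 = 42, which equals 42.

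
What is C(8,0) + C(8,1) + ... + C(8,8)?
256

Reasoning: Sum of binomial coefficients = 2^8 = 256.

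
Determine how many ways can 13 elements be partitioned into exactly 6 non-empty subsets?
9,321,312

Working:
This equals S(13,6), the Stirling number of the 2nd kind.
Using the Stirling recurrence: S(n,k) = k·S(n-1,k) + S(n-1,k-1)
S(13,6) = 6·S(12,6) + S(12,5)
         = 6·1323652 + 1379400
         = 7941912 + 1379400
         = 9,321,312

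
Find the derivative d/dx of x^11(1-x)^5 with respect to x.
11x^10(1-x)^5 - 5x^11(1-x)^4

Reasoning: Product rule: 11x^{10}(1-x)^{5} + x^11·(-5)(1-x)^{4}.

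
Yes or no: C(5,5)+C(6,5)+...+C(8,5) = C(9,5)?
No
Hockey stick identity gives Σ = C(9,6) = 84; RHS C(9,5) = 126.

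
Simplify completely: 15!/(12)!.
2,730

Working:
This equals 15×14×13 = 2,730.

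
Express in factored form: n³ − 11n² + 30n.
n³ − 11n² + 30n = n(n² − 11n + 30) = n(n − 5)(n − 6).
Final answer: n(n − 5)(n − 6)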